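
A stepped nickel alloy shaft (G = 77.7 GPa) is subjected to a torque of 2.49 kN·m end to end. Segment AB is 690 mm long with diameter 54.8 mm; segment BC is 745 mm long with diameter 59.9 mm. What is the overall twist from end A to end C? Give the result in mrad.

J_AB = π(0.0548)⁴/32 = 8.85×10^-7 m⁴; J_BC = π(0.0599)⁴/32 = 1.26×10^-6 m⁴.
θ = (T/G)·Σ L_i/J_i = (2490/77.7×10⁹)·(0.690/8.85×10^-7 + 0.745/1.26×10^-6) = 0.04386 rad.

43.9 mrad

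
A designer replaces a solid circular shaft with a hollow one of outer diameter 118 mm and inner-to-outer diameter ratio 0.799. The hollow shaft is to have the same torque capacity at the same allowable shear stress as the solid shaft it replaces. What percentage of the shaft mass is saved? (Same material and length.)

48.7 %

Equal τ_max and T ⇒ the solid shaft needs d_s³ = d_o³(1−k⁴), so d_s = 118·(1−0.799⁴)^(1/3) = 99.11 mm.
Area ratio A_h/A_s = d_o²(1−k²)/d_s² = (1−k²)/(1−k⁴)^(2/3) = 0.5126.
Mass saving = 1 − 0.5126 = 48.7 %.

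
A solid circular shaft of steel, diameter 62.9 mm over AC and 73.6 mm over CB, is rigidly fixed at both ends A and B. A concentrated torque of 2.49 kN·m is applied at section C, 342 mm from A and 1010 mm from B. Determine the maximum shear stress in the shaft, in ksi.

Compatibility: T_A·a/J_AC = T_B·b/J_CB with T_A + T_B = T₀.
J_AC = 1.54×10^-6 m⁴, J_CB = 2.88×10^-6 m⁴, so T_A = T₀·(J_AC/a)/((J_AC/a)+(J_CB/b)) = 1523 N·m, T_B = 966.8 N·m.
τ in each portion: τ_AC = 3.12×10^7 Pa, τ_CB = 1.24×10^7 Pa; maximum is in AC.
τ_max = T_AC·r/J = 1523·0.0314/1.54×10^-6 = 3.117×10^7 Pa.

4.52 ksi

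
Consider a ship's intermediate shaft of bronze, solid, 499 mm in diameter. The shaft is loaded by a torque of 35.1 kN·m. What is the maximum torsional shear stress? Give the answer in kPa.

J = πd⁴/32 = π(0.499)⁴/32 = 6.087×10^-3 m⁴.
τ_max = T·r/J = 35100 × 0.249 / 6.087×10^-3 = 1.439×10^6 Pa.

1440 kPa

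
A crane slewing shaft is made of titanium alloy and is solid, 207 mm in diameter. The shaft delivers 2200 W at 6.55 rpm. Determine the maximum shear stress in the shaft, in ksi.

0.267 ksi

ω = 2π·6.55/60 = 0.6859 rad/s, so T = P/ω = 2200 / 0.6859 = 3207 N·m.
J = πd⁴/32 = π(0.207)⁴/32 = 1.803×10^-4 m⁴.
τ_max = T·r/J = 3207 × 0.103 / 1.803×10^-4 = 1.842×10^6 Pa.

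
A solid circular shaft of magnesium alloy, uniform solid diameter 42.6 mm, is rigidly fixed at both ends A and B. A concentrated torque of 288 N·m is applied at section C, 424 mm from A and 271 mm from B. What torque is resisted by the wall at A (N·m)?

With uniform GJ and both ends fixed, compatibility θ_AC = θ_CB gives T_A·a = T_B·b, together with T_A + T_B = T₀.
T_A = T₀·b/(a+b) = 288.0·271/695.0 = 112.3 N·m; T_B = 175.7 N·m.

112 N·m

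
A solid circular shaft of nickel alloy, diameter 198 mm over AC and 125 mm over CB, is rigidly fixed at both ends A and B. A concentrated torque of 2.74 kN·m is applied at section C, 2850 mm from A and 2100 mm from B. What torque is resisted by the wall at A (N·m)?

2250 N·m

Compatibility: T_A·a/J_AC = T_B·b/J_CB with T_A + T_B = T₀.
J_AC = 1.51×10^-4 m⁴, J_CB = 2.40×10^-5 m⁴, so T_A = T₀·(J_AC/a)/((J_AC/a)+(J_CB/b)) = 2254 N·m, T_B = 485.9 N·m.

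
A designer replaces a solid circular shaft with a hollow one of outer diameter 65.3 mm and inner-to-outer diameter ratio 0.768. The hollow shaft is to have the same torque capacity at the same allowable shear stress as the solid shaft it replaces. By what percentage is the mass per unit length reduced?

Equal τ_max and T ⇒ the solid shaft needs d_s³ = d_o³(1−k⁴), so d_s = 65.3·(1−0.768⁴)^(1/3) = 56.63 mm.
Area ratio A_h/A_s = d_o²(1−k²)/d_s² = (1−k²)/(1−k⁴)^(2/3) = 0.5455.
Mass saving = 1 − 0.5455 = 45.5 %.

45.5 %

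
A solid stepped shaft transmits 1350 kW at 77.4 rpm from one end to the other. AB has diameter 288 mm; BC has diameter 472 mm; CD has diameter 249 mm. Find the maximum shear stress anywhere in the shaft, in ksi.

ω = 2π·77.4/60 = 8.105 rad/s, so T = P/ω = 1350×10³ / 8.105 = 166600 N·m.
Under the same torque, τ_max = 16T/(πd³) is largest where d is smallest — segment CD (d = 249 mm).
τ_max = 16·166600/(π·(0.249)³) = 5.495×10^7 Pa.

7.97 ksi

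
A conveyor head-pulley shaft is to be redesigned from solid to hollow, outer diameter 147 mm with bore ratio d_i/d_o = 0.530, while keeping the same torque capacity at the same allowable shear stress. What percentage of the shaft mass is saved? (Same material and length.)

24.0 %

Equal τ_max and T ⇒ the solid shaft needs d_s³ = d_o³(1−k⁴), so d_s = 147·(1−0.530⁴)^(1/3) = 143.0 mm.
Area ratio A_h/A_s = d_o²(1−k²)/d_s² = (1−k²)/(1−k⁴)^(2/3) = 0.7596.
Mass saving = 1 − 0.7596 = 24.0 %.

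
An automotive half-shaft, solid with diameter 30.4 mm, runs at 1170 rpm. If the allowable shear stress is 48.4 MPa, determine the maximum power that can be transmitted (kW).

32.7 kW

J = πd⁴/32 = π(0.0304)⁴/32 = 8.385×10^-8 m⁴.
T_max = τ_allow·J/r = 4.84×10^7 × 8.385×10^-8 / 0.0152 = 267.0 N·m.
ω = 2π·1170/60 = 122.5 rad/s, so P_max = T_max·ω = 3.271×10^4 W.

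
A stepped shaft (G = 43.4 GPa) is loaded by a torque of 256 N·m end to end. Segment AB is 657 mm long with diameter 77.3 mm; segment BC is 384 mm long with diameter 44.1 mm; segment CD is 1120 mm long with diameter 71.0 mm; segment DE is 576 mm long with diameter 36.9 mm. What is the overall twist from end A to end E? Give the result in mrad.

28.5 mrad

J_AB = π(0.0773)⁴/32 = 3.51×10^-6 m⁴; J_BC = π(0.0441)⁴/32 = 3.71×10^-7 m⁴; J_CD = π(0.0710)⁴/32 = 2.49×10^-6 m⁴; J_DE = π(0.0369)⁴/32 = 1.82×10^-7 m⁴.
θ = (T/G)·Σ L_i/J_i = (256.0/43.4×10⁹)·(0.657/3.51×10^-6 + 0.384/3.71×10^-7 + 1.12/2.49×10^-6 + 0.576/1.82×10^-7) = 0.02852 rad.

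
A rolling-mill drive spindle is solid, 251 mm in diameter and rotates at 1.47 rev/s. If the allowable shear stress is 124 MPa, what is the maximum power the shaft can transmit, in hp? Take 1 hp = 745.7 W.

J = πd⁴/32 = π(0.251)⁴/32 = 3.897×10^-4 m⁴.
T_max = τ_allow·J/r = 1.24×10^8 × 3.897×10^-4 / 0.126 = 385000 N·m.
ω = 2π·1.47 = 9.236 rad/s, so P_max = T_max·ω = 3.556×10^6 W.

4770 hp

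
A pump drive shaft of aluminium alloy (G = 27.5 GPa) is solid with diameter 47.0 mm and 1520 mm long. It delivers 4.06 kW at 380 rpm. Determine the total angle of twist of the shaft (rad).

ω = 2π·380/60 = 39.79 rad/s, so T = P/ω = 4.06×10³ / 39.79 = 102.0 N·m.
J = πd⁴/32 = π(0.0470)⁴/32 = 4.791×10^-7 m⁴.
θ = T·L/(G·J) = 102.0 × 1.52 / (27.5×10⁹ × 4.791×10^-7) = 0.01177 rad.

0.0118 rad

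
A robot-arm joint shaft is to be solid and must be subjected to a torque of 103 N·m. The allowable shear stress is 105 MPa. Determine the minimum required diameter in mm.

For a solid shaft τ_max = 16T/(πd³), so d = (16T/(π τ_allow))^(1/3) = (16·103.0/(π·1.05×10^8))^(1/3) = 0.01710 m.

17.1 mm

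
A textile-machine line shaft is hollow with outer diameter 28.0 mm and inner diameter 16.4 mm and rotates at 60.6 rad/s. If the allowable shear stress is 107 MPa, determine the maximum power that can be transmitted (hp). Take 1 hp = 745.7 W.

J = π(d_o⁴ − d_i⁴)/32 = π(0.0280⁴ − 0.0164⁴)/32 = 5.324×10^-8 m⁴.
T_max = τ_allow·J/r = 1.07×10^8 × 5.324×10^-8 / 0.0140 = 406.9 N·m.
ω = 60.6 rad/s, so P_max = T_max·ω = 2.466×10^4 W.

33.1 hp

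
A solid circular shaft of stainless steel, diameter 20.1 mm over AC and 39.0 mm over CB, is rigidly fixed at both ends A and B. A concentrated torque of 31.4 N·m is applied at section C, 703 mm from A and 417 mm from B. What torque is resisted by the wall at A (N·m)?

1.26 N·m

Compatibility: T_A·a/J_AC = T_B·b/J_CB with T_A + T_B = T₀.
J_AC = 1.60×10^-8 m⁴, J_CB = 2.27×10^-7 m⁴, so T_A = T₀·(J_AC/a)/((J_AC/a)+(J_CB/b)) = 1.261 N·m, T_B = 30.14 N·m.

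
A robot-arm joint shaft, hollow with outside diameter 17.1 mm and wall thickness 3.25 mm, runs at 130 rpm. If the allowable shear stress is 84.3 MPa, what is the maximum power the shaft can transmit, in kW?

J = π(d_o⁴ − d_i⁴)/32 = π(0.0171⁴ − 0.0106⁴)/32 = 7.155×10^-9 m⁴.
T_max = τ_allow·J/r = 8.43×10^7 × 7.155×10^-9 / 0.00855 = 70.54 N·m.
ω = 2π·130/60 = 13.61 rad/s, so P_max = T_max·ω = 960.4 W.

0.960 kW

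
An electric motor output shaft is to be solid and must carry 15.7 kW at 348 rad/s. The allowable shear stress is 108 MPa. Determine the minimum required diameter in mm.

12.9 mm

ω = 348 rad/s, so T = P/ω = 15.7×10³ / 348.0 = 45.11 N·m.
For a solid shaft τ_max = 16T/(πd³), so d = (16T/(π τ_allow))^(1/3) = (16·45.11/(π·1.08×10^8))^(1/3) = 0.01286 m.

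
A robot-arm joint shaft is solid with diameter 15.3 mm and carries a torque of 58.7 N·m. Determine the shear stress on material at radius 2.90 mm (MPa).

J = πd⁴/32 = π(0.0153)⁴/32 = 5.380×10^-9 m⁴.
Shear stress varies linearly with radius: τ = T·r/J = 58.70 × 0.00290 / 5.380×10^-9 = 3.164×10^7 Pa.

31.6 MPa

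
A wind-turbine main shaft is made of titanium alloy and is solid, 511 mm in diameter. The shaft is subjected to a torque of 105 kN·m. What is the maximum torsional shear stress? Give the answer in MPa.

J = πd⁴/32 = π(0.511)⁴/32 = 6.694×10^-3 m⁴.
τ_max = T·r/J = 105000 × 0.256 / 6.694×10^-3 = 4.008×10^6 Pa.

4.01 MPa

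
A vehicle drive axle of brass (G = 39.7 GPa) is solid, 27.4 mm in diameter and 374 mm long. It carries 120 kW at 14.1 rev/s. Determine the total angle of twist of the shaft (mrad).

ω = 2π·14.1 = 88.59 rad/s, so T = P/ω = 120×10³ / 88.59 = 1355 N·m.
J = πd⁴/32 = π(0.0274)⁴/32 = 5.534×10^-8 m⁴.
θ = T·L/(G·J) = 1355 × 0.374 / (39.7×10⁹ × 5.534×10^-8) = 0.2306 rad.

231 mrad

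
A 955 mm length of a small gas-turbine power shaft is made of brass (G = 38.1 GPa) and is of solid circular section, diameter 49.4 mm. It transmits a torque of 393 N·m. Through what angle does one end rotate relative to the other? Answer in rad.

J = πd⁴/32 = π(0.0494)⁴/32 = 5.847×10^-7 m⁴.
θ = T·L/(G·J) = 393.0 × 0.955 / (38.1×10⁹ × 5.847×10^-7) = 0.01685 rad.

0.0168 rad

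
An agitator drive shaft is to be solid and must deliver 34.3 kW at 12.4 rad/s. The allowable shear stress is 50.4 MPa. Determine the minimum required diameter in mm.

65.4 mm

ω = 12.4 rad/s, so T = P/ω = 34.3×10³ / 12.40 = 2766 N·m.
For a solid shaft τ_max = 16T/(πd³), so d = (16T/(π τ_allow))^(1/3) = (16·2766/(π·5.04×10^7))^(1/3) = 0.06538 m.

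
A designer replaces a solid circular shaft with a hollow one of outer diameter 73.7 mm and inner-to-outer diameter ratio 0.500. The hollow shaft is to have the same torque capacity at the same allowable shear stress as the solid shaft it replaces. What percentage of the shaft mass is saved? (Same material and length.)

Equal τ_max and T ⇒ the solid shaft needs d_s³ = d_o³(1−k⁴), so d_s = 73.7·(1−0.500⁴)^(1/3) = 72.13 mm.
Area ratio A_h/A_s = d_o²(1−k²)/d_s² = (1−k²)/(1−k⁴)^(2/3) = 0.7830.
Mass saving = 1 − 0.7830 = 21.7 %.

21.7 %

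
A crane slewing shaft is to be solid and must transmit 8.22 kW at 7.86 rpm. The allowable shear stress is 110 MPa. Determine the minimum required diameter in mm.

ω = 2π·7.86/60 = 0.8231 rad/s, so T = P/ω = 8.22×10³ / 0.8231 = 9987 N·m.
For a solid shaft τ_max = 16T/(πd³), so d = (16T/(π τ_allow))^(1/3) = (16·9987/(π·1.10×10^8))^(1/3) = 0.07733 m.

77.3 mm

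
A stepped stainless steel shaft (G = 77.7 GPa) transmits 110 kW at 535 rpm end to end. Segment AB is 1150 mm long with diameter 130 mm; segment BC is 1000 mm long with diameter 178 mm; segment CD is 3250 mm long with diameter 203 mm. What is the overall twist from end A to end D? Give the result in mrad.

1.79 mrad

ω = 2π·535/60 = 56.03 rad/s, so T = P/ω = 110×10³ / 56.03 = 1963 N·m.
J_AB = π(0.130)⁴/32 = 2.80×10^-5 m⁴; J_BC = π(0.178)⁴/32 = 9.86×10^-5 m⁴; J_CD = π(0.203)⁴/32 = 1.67×10^-4 m⁴.
θ = (T/G)·Σ L_i/J_i = (1963/77.7×10⁹)·(1.15/2.80×10^-5 + 1.00/9.86×10^-5 + 3.25/1.67×10^-4) = 1.785×10^-3 rad.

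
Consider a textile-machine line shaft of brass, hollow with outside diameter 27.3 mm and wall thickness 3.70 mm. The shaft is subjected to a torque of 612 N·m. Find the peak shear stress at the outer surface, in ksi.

31.0 ksi

J = π(d_o⁴ − d_i⁴)/32 = π(0.0273⁴ − 0.0199⁴)/32 = 3.914×10^-8 m⁴.
τ_max = T·r/J = 612.0 × 0.0137 / 3.914×10^-8 = 2.135×10^8 Pa.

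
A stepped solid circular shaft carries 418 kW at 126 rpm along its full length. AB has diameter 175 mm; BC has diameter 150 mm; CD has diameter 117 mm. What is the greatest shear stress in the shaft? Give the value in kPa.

101000 kPa

ω = 2π·126/60 = 13.19 rad/s, so T = P/ω = 418×10³ / 13.19 = 31680 N·m.
Under the same torque, τ_max = 16T/(πd³) is largest where d is smallest — segment CD (d = 117 mm).
τ_max = 16·31680/(π·(0.117)³) = 1.007×10^8 Pa.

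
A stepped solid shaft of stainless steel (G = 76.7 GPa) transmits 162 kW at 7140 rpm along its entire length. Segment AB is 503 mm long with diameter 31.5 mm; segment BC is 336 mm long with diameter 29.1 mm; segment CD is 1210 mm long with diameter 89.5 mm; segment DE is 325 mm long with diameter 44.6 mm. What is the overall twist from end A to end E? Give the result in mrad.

ω = 2π·7140/60 = 747.7 rad/s, so T = P/ω = 162×10³ / 747.7 = 216.7 N·m.
J_AB = π(0.0315)⁴/32 = 9.67×10^-8 m⁴; J_BC = π(0.0291)⁴/32 = 7.04×10^-8 m⁴; J_CD = π(0.0895)⁴/32 = 6.30×10^-6 m⁴; J_DE = π(0.0446)⁴/32 = 3.88×10^-7 m⁴.
θ = (T/G)·Σ L_i/J_i = (216.7/76.7×10⁹)·(0.503/9.67×10^-8 + 0.336/7.04×10^-8 + 1.21/6.30×10^-6 + 0.325/3.88×10^-7) = 0.03109 rad.

31.1 mrad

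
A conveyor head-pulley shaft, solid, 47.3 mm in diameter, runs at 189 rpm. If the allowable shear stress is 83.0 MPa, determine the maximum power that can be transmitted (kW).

J = πd⁴/32 = π(0.0473)⁴/32 = 4.914×10^-7 m⁴.
T_max = τ_allow·J/r = 8.30×10^7 × 4.914×10^-7 / 0.0236 = 1725 N·m.
ω = 2π·189/60 = 19.79 rad/s, so P_max = T_max·ω = 3.413×10^4 W.

34.1 kW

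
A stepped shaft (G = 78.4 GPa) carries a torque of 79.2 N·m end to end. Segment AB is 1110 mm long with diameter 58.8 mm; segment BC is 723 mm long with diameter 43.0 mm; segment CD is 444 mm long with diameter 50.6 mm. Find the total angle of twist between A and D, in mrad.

3.83 mrad

J_AB = π(0.0588)⁴/32 = 1.17×10^-6 m⁴; J_BC = π(0.0430)⁴/32 = 3.36×10^-7 m⁴; J_CD = π(0.0506)⁴/32 = 6.44×10^-7 m⁴.
θ = (T/G)·Σ L_i/J_i = (79.20/78.4×10⁹)·(1.11/1.17×10^-6 + 0.723/3.36×10^-7 + 0.444/6.44×10^-7) = 3.828×10^-3 rad.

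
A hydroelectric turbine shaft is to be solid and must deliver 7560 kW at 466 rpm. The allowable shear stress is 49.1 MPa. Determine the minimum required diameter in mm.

252 mm

ω = 2π·466/60 = 48.80 rad/s, so T = P/ω = 7560×10³ / 48.80 = 154900 N·m.
For a solid shaft τ_max = 16T/(πd³), so d = (16T/(π τ_allow))^(1/3) = (16·154900/(π·4.91×10^7))^(1/3) = 0.2523 m.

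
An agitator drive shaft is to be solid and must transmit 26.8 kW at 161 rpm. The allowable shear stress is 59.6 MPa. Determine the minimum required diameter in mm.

ω = 2π·161/60 = 16.86 rad/s, so T = P/ω = 26.8×10³ / 16.86 = 1590 N·m.
For a solid shaft τ_max = 16T/(πd³), so d = (16T/(π τ_allow))^(1/3) = (16·1590/(π·5.96×10^7))^(1/3) = 0.05140 m.

51.4 mm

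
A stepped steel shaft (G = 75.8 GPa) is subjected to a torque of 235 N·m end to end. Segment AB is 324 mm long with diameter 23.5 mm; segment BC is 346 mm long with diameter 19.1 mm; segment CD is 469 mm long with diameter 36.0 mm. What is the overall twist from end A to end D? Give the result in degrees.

J_AB = π(0.0235)⁴/32 = 2.99×10^-8 m⁴; J_BC = π(0.0191)⁴/32 = 1.31×10^-8 m⁴; J_CD = π(0.0360)⁴/32 = 1.65×10^-7 m⁴.
θ = (T/G)·Σ L_i/J_i = (235.0/75.8×10⁹)·(0.324/2.99×10^-8 + 0.346/1.31×10^-8 + 0.469/1.65×10^-7) = 0.1245 rad.

7.13°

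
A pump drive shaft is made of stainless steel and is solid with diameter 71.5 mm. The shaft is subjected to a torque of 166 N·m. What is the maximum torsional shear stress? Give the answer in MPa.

2.31 MPa

J = πd⁴/32 = π(0.0715)⁴/32 = 2.566×10^-6 m⁴.
τ_max = T·r/J = 166.0 × 0.0357 / 2.566×10^-6 = 2.313×10^6 Pa.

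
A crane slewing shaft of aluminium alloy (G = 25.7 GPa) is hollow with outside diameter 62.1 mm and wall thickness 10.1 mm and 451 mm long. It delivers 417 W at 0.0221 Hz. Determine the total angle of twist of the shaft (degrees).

2.61°

ω = 2π·0.0221 = 0.1389 rad/s, so T = P/ω = 417 / 0.1389 = 3003 N·m.
J = π(d_o⁴ − d_i⁴)/32 = π(0.0621⁴ − 0.0419⁴)/32 = 1.157×10^-6 m⁴.
θ = T·L/(G·J) = 3003 × 0.451 / (25.7×10⁹ × 1.157×10^-6) = 0.04553 rad.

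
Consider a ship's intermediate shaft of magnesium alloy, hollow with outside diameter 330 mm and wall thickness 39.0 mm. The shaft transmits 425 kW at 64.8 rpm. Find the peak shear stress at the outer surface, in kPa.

13400 kPa

ω = 2π·64.8/60 = 6.786 rad/s, so T = P/ω = 425×10³ / 6.786 = 62630 N·m.
J = π(d_o⁴ − d_i⁴)/32 = π(0.330⁴ − 0.252⁴)/32 = 7.684×10^-4 m⁴.
τ_max = T·r/J = 62630 × 0.165 / 7.684×10^-4 = 1.345×10^7 Pa.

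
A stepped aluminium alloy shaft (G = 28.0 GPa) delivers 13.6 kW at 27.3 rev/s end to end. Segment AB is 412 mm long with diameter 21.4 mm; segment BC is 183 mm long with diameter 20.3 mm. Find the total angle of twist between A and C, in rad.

ω = 2π·27.3 = 171.5 rad/s, so T = P/ω = 13.6×10³ / 171.5 = 79.29 N·m.
J_AB = π(0.0214)⁴/32 = 2.06×10^-8 m⁴; J_BC = π(0.0203)⁴/32 = 1.67×10^-8 m⁴.
θ = (T/G)·Σ L_i/J_i = (79.29/28.0×10⁹)·(0.412/2.06×10^-8 + 0.183/1.67×10^-8) = 0.08774 rad.

0.0877 rad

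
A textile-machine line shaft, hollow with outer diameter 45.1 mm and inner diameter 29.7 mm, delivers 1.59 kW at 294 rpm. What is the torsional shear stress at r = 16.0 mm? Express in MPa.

ω = 2π·294/60 = 30.79 rad/s, so T = P/ω = 1.59×10³ / 30.79 = 51.64 N·m.
J = π(d_o⁴ − d_i⁴)/32 = π(0.0451⁴ − 0.0297⁴)/32 = 3.298×10^-7 m⁴.
Shear stress varies linearly with radius: τ = T·r/J = 51.64 × 0.0160 / 3.298×10^-7 = 2.506×10^6 Pa.

2.51 MPa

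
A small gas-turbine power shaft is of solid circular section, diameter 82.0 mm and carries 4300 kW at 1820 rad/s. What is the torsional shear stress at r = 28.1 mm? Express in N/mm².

15.0 N/mm²

ω = 1820 rad/s, so T = P/ω = 4300×10³ / 1820 = 2363 N·m.
J = πd⁴/32 = π(0.0820)⁴/32 = 4.439×10^-6 m⁴.
Shear stress varies linearly with radius: τ = T·r/J = 2363 × 0.0281 / 4.439×10^-6 = 1.496×10^7 Pa.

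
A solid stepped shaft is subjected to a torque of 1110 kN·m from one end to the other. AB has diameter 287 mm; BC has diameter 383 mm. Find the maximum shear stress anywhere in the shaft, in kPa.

239000 kPa

Under the same torque, τ_max = 16T/(πd³) is largest where d is smallest — segment AB (d = 287 mm).
τ_max = 16·1.110e6/(π·(0.287)³) = 2.391×10^8 Pa.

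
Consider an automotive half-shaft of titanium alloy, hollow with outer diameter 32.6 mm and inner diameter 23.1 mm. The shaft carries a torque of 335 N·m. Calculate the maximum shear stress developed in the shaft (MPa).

J = π(d_o⁴ − d_i⁴)/32 = π(0.0326⁴ − 0.0231⁴)/32 = 8.293×10^-8 m⁴.
τ_max = T·r/J = 335.0 × 0.0163 / 8.293×10^-8 = 6.584×10^7 Pa.

65.8 MPa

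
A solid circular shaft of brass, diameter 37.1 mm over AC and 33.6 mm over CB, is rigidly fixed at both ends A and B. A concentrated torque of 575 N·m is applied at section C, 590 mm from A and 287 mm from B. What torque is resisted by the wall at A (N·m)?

Compatibility: T_A·a/J_AC = T_B·b/J_CB with T_A + T_B = T₀.
J_AC = 1.86×10^-7 m⁴, J_CB = 1.25×10^-7 m⁴, so T_A = T₀·(J_AC/a)/((J_AC/a)+(J_CB/b)) = 241.3 N·m, T_B = 333.7 N·m.

241 N·m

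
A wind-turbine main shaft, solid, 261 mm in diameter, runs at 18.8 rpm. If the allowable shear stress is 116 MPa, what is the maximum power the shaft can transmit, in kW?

J = πd⁴/32 = π(0.261)⁴/32 = 4.556×10^-4 m⁴.
T_max = τ_allow·J/r = 1.16×10^8 × 4.556×10^-4 / 0.131 = 405000 N·m.
ω = 2π·18.8/60 = 1.969 rad/s, so P_max = T_max·ω = 7.973×10^5 W.

797 kW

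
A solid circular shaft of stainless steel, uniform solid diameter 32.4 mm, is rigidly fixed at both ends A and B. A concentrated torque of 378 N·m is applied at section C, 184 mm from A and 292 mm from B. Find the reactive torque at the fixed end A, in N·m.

With uniform GJ and both ends fixed, compatibility θ_AC = θ_CB gives T_A·a = T_B·b, together with T_A + T_B = T₀.
T_A = T₀·b/(a+b) = 378.0·292/476.0 = 231.9 N·m; T_B = 146.1 N·m.

232 N·m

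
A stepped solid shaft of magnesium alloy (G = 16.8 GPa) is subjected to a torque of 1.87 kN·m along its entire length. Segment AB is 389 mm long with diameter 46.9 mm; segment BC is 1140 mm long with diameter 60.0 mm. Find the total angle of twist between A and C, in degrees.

J_AB = π(0.0469)⁴/32 = 4.75×10^-7 m⁴; J_BC = π(0.0600)⁴/32 = 1.27×10^-6 m⁴.
θ = (T/G)·Σ L_i/J_i = (1870/16.8×10⁹)·(0.389/4.75×10^-7 + 1.14/1.27×10^-6) = 0.1909 rad.

10.9°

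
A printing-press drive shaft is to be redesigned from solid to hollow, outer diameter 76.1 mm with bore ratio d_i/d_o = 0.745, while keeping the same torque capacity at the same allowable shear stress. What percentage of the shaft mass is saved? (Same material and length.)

43.1 %

Equal τ_max and T ⇒ the solid shaft needs d_s³ = d_o³(1−k⁴), so d_s = 76.1·(1−0.745⁴)^(1/3) = 67.31 mm.
Area ratio A_h/A_s = d_o²(1−k²)/d_s² = (1−k²)/(1−k⁴)^(2/3) = 0.5688.
Mass saving = 1 − 0.5688 = 43.1 %.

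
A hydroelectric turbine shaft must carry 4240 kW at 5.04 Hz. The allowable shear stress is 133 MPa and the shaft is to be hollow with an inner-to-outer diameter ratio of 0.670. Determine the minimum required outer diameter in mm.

186 mm

ω = 2π·5.04 = 31.67 rad/s, so T = P/ω = 4240×10³ / 31.67 = 133900 N·m.
For a hollow shaft with d_i/d_o = 0.670: τ_max = 16T/(π d_o³ (1−k⁴)), so d_o = [16T/(π τ_allow (1−k⁴))]^(1/3) = [16·133900/(π·1.33×10^8·0.7985)]^(1/3) = 0.1859 m.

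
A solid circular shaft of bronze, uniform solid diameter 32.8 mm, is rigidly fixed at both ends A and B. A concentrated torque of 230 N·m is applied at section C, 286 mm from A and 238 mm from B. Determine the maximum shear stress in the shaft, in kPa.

With uniform GJ and both ends fixed, compatibility θ_AC = θ_CB gives T_A·a = T_B·b, together with T_A + T_B = T₀.
T_A = T₀·b/(a+b) = 230.0·238/524.0 = 104.5 N·m; T_B = 125.5 N·m.
τ in each portion: τ_AC = 1.51×10^7 Pa, τ_CB = 1.81×10^7 Pa; maximum is in CB.
τ_max = T_CB·r/J = 125.5·0.0164/1.14×10^-7 = 1.812×10^7 Pa.

18100 kPa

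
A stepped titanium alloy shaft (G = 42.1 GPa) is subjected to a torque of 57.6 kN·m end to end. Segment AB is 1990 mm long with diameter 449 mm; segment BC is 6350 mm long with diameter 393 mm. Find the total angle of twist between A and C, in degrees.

J_AB = π(0.449)⁴/32 = 3.99×10^-3 m⁴; J_BC = π(0.393)⁴/32 = 2.34×10^-3 m⁴.
θ = (T/G)·Σ L_i/J_i = (57600/42.1×10⁹)·(1.99/3.99×10^-3 + 6.35/2.34×10^-3) = 4.392×10^-3 rad.

0.252°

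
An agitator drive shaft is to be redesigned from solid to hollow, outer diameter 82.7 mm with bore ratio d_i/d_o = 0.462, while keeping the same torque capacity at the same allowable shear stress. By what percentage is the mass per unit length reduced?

18.9 %

Equal τ_max and T ⇒ the solid shaft needs d_s³ = d_o³(1−k⁴), so d_s = 82.7·(1−0.462⁴)^(1/3) = 81.42 mm.
Area ratio A_h/A_s = d_o²(1−k²)/d_s² = (1−k²)/(1−k⁴)^(2/3) = 0.8114.
Mass saving = 1 − 0.8114 = 18.9 %.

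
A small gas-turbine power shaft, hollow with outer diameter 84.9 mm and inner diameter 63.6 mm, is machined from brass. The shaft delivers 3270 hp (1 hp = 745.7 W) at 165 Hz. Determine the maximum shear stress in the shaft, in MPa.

28.6 MPa

ω = 2π·165 = 1037 rad/s, so T = P/ω = 3270×745.7 / 1037 = 2352 N·m.
J = π(d_o⁴ − d_i⁴)/32 = π(0.0849⁴ − 0.0636⁴)/32 = 3.494×10^-6 m⁴.
τ_max = T·r/J = 2352 × 0.0425 / 3.494×10^-6 = 2.857×10^7 Pa.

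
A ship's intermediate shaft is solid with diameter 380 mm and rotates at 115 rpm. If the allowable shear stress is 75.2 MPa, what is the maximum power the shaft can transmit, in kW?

9760 kW

J = πd⁴/32 = π(0.380)⁴/32 = 2.047×10^-3 m⁴.
T_max = τ_allow·J/r = 7.52×10^7 × 2.047×10^-3 / 0.190 = 810200 N·m.
ω = 2π·115/60 = 12.04 rad/s, so P_max = T_max·ω = 9.757×10^6 W.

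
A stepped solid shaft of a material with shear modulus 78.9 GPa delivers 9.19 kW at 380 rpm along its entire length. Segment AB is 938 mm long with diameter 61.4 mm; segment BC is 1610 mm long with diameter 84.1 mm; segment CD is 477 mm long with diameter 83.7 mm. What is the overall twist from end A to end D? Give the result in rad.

ω = 2π·380/60 = 39.79 rad/s, so T = P/ω = 9.19×10³ / 39.79 = 230.9 N·m.
J_AB = π(0.0614)⁴/32 = 1.40×10^-6 m⁴; J_BC = π(0.0841)⁴/32 = 4.91×10^-6 m⁴; J_CD = π(0.0837)⁴/32 = 4.82×10^-6 m⁴.
θ = (T/G)·Σ L_i/J_i = (230.9/78.9×10⁹)·(0.938/1.40×10^-6 + 1.61/4.91×10^-6 + 0.477/4.82×10^-6) = 3.217×10^-3 rad.

0.00322 rad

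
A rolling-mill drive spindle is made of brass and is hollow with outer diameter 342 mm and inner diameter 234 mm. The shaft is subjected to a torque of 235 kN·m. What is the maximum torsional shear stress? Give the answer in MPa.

J = π(d_o⁴ − d_i⁴)/32 = π(0.342⁴ − 0.234⁴)/32 = 1.049×10^-3 m⁴.
τ_max = T·r/J = 235000 × 0.171 / 1.049×10^-3 = 3.832×10^7 Pa.

38.3 MPa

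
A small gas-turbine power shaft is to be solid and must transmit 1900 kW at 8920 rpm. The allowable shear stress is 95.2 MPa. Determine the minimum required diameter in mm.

47.7 mm

ω = 2π·8920/60 = 934.1 rad/s, so T = P/ω = 1900×10³ / 934.1 = 2034 N·m.
For a solid shaft τ_max = 16T/(πd³), so d = (16T/(π τ_allow))^(1/3) = (16·2034/(π·9.52×10^7))^(1/3) = 0.04774 m.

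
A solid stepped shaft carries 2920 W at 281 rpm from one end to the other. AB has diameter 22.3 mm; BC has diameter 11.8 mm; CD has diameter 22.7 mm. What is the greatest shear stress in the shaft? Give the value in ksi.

ω = 2π·281/60 = 29.43 rad/s, so T = P/ω = 2920 / 29.43 = 99.23 N·m.
Under the same torque, τ_max = 16T/(πd³) is largest where d is smallest — segment BC (d = 11.8 mm).
τ_max = 16·99.23/(π·(0.0118)³) = 3.076×10^8 Pa.

44.6 ksi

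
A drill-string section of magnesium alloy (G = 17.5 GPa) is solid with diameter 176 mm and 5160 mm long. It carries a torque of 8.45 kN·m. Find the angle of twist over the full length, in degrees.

J = πd⁴/32 = π(0.176)⁴/32 = 9.420×10^-5 m⁴.
θ = T·L/(G·J) = 8450 × 5.16 / (17.5×10⁹ × 9.420×10^-5) = 0.02645 rad.

1.52°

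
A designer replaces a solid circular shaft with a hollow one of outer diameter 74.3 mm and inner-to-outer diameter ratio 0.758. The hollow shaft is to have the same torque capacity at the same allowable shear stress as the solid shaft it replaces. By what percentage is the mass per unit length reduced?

44.4 %

Equal τ_max and T ⇒ the solid shaft needs d_s³ = d_o³(1−k⁴), so d_s = 74.3·(1−0.758⁴)^(1/3) = 65.01 mm.
Area ratio A_h/A_s = d_o²(1−k²)/d_s² = (1−k²)/(1−k⁴)^(2/3) = 0.5557.
Mass saving = 1 − 0.5557 = 44.4 %.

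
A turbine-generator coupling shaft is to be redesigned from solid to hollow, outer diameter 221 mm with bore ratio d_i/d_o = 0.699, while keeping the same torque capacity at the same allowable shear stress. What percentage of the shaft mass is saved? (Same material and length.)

38.7 %

Equal τ_max and T ⇒ the solid shaft needs d_s³ = d_o³(1−k⁴), so d_s = 221·(1−0.699⁴)^(1/3) = 201.8 mm.
Area ratio A_h/A_s = d_o²(1−k²)/d_s² = (1−k²)/(1−k⁴)^(2/3) = 0.6134.
Mass saving = 1 − 0.6134 = 38.7 %.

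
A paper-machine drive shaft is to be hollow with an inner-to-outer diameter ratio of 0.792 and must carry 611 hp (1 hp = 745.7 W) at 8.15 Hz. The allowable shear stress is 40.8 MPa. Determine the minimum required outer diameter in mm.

ω = 2π·8.15 = 51.21 rad/s, so T = P/ω = 611×745.7 / 51.21 = 8897 N·m.
For a hollow shaft with d_i/d_o = 0.792: τ_max = 16T/(π d_o³ (1−k⁴)), so d_o = [16T/(π τ_allow (1−k⁴))]^(1/3) = [16·8897/(π·4.08×10^7·0.6065)]^(1/3) = 0.1223 m.

122 mm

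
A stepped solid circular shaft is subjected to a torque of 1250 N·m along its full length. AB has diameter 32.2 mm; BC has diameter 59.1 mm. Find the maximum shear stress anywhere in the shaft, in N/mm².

191 N/mm²

Under the same torque, τ_max = 16T/(πd³) is largest where d is smallest — segment AB (d = 32.2 mm).
τ_max = 16·1250/(π·(0.0322)³) = 1.907×10^8 Pa.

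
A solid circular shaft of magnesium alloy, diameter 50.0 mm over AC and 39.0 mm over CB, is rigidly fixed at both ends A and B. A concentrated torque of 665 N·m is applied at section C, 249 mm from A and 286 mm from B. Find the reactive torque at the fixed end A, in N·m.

Compatibility: T_A·a/J_AC = T_B·b/J_CB with T_A + T_B = T₀.
J_AC = 6.14×10^-7 m⁴, J_CB = 2.27×10^-7 m⁴, so T_A = T₀·(J_AC/a)/((J_AC/a)+(J_CB/b)) = 502.9 N·m, T_B = 162.1 N·m.

503 N·m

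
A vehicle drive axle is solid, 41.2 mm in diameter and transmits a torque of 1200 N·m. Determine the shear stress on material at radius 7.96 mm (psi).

J = πd⁴/32 = π(0.0412)⁴/32 = 2.829×10^-7 m⁴.
Shear stress varies linearly with radius: τ = T·r/J = 1200 × 0.00796 / 2.829×10^-7 = 3.377×10^7 Pa.

4900 psi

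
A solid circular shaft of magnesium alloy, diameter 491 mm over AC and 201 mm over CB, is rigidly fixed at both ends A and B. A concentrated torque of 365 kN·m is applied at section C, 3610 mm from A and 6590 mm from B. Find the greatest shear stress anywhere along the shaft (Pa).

1.55e7 Pa

Compatibility: T_A·a/J_AC = T_B·b/J_CB with T_A + T_B = T₀.
J_AC = 5.71×10^-3 m⁴, J_CB = 1.60×10^-4 m⁴, so T_A = T₀·(J_AC/a)/((J_AC/a)+(J_CB/b)) = 359500 N·m, T_B = 5530 N·m.
τ in each portion: τ_AC = 1.55×10^7 Pa, τ_CB = 3.47×10^6 Pa; maximum is in AC.
τ_max = T_AC·r/J = 359500·0.245/5.71×10^-3 = 1.547×10^7 Pa.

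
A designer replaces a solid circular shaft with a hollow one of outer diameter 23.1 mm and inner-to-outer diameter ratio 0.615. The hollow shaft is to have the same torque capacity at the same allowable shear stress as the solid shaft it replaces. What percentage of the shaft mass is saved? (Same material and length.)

Equal τ_max and T ⇒ the solid shaft needs d_s³ = d_o³(1−k⁴), so d_s = 23.1·(1−0.615⁴)^(1/3) = 21.94 mm.
Area ratio A_h/A_s = d_o²(1−k²)/d_s² = (1−k²)/(1−k⁴)^(2/3) = 0.6892.
Mass saving = 1 − 0.6892 = 31.1 %.

31.1 %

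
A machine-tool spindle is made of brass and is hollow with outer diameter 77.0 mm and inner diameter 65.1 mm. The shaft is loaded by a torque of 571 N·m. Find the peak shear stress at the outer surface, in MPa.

13.0 MPa

J = π(d_o⁴ − d_i⁴)/32 = π(0.0770⁴ − 0.0651⁴)/32 = 1.688×10^-6 m⁴.
τ_max = T·r/J = 571.0 × 0.0385 / 1.688×10^-6 = 1.302×10^7 Pa.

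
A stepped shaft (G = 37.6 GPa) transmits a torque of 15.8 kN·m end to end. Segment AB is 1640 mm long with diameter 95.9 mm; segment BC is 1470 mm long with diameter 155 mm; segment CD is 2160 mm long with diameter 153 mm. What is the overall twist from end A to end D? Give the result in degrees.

6.35°

J_AB = π(0.0959)⁴/32 = 8.30×10^-6 m⁴; J_BC = π(0.155)⁴/32 = 5.67×10^-5 m⁴; J_CD = π(0.153)⁴/32 = 5.38×10^-5 m⁴.
θ = (T/G)·Σ L_i/J_i = (15800/37.6×10⁹)·(1.64/8.30×10^-6 + 1.47/5.67×10^-5 + 2.16/5.38×10^-5) = 0.1108 rad.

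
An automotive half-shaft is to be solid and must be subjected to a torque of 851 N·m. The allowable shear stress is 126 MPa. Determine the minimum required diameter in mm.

For a solid shaft τ_max = 16T/(πd³), so d = (16T/(π τ_allow))^(1/3) = (16·851.0/(π·1.26×10^8))^(1/3) = 0.03252 m.

32.5 mm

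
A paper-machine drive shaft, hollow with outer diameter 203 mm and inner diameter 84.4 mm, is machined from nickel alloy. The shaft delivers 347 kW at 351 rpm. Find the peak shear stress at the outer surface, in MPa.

5.92 MPa

ω = 2π·351/60 = 36.76 rad/s, so T = P/ω = 347×10³ / 36.76 = 9440 N·m.
J = π(d_o⁴ − d_i⁴)/32 = π(0.203⁴ − 0.0844⁴)/32 = 1.617×10^-4 m⁴.
τ_max = T·r/J = 9440 × 0.102 / 1.617×10^-4 = 5.924×10^6 Pa.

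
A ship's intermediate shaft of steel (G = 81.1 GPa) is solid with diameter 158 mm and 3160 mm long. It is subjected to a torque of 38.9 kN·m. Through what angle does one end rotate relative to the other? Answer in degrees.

1.42°

J = πd⁴/32 = π(0.158)⁴/32 = 6.118×10^-5 m⁴.
θ = T·L/(G·J) = 38900 × 3.16 / (81.1×10⁹ × 6.118×10^-5) = 0.02477 rad.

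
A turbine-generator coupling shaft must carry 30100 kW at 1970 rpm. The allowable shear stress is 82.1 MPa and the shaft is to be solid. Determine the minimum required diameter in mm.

208 mm

ω = 2π·1970/60 = 206.3 rad/s, so T = P/ω = 30100×10³ / 206.3 = 145900 N·m.
For a solid shaft τ_max = 16T/(πd³), so d = (16T/(π τ_allow))^(1/3) = (16·145900/(π·8.21×10^7))^(1/3) = 0.2084 m.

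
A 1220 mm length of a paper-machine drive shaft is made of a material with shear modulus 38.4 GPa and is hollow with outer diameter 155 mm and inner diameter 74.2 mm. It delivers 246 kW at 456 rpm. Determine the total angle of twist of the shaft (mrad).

ω = 2π·456/60 = 47.75 rad/s, so T = P/ω = 246×10³ / 47.75 = 5152 N·m.
J = π(d_o⁴ − d_i⁴)/32 = π(0.155⁴ − 0.0742⁴)/32 = 5.369×10^-5 m⁴.
θ = T·L/(G·J) = 5152 × 1.22 / (38.4×10⁹ × 5.369×10^-5) = 3.048×10^-3 rad.

3.05 mrad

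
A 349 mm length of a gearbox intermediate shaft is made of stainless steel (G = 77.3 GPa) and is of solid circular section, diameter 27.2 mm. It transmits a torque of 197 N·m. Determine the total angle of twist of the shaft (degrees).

0.948°

J = πd⁴/32 = π(0.0272)⁴/32 = 5.374×10^-8 m⁴.
θ = T·L/(G·J) = 197.0 × 0.349 / (77.3×10⁹ × 5.374×10^-8) = 0.01655 rad.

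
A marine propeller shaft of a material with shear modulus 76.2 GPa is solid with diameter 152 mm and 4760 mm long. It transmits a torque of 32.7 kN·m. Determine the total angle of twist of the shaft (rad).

0.0390 rad

J = πd⁴/32 = π(0.152)⁴/32 = 5.241×10^-5 m⁴.
θ = T·L/(G·J) = 32700 × 4.76 / (76.2×10⁹ × 5.241×10^-5) = 0.03898 rad.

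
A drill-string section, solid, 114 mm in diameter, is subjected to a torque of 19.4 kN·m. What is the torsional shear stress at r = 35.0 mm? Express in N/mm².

J = πd⁴/32 = π(0.114)⁴/32 = 1.658×10^-5 m⁴.
Shear stress varies linearly with radius: τ = T·r/J = 19400 × 0.0350 / 1.658×10^-5 = 4.095×10^7 Pa.

40.9 N/mm²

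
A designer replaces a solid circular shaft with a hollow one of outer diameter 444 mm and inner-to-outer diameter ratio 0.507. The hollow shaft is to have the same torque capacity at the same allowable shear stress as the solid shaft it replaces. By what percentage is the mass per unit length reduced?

Equal τ_max and T ⇒ the solid shaft needs d_s³ = d_o³(1−k⁴), so d_s = 444·(1−0.507⁴)^(1/3) = 434.0 mm.
Area ratio A_h/A_s = d_o²(1−k²)/d_s² = (1−k²)/(1−k⁴)^(2/3) = 0.7776.
Mass saving = 1 − 0.7776 = 22.2 %.

22.2 %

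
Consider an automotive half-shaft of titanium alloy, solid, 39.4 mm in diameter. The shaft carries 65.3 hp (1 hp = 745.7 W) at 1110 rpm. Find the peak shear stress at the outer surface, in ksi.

ω = 2π·1110/60 = 116.2 rad/s, so T = P/ω = 65.3×745.7 / 116.2 = 418.9 N·m.
J = πd⁴/32 = π(0.0394)⁴/32 = 2.366×10^-7 m⁴.
τ_max = T·r/J = 418.9 × 0.0197 / 2.366×10^-7 = 3.488×10^7 Pa.

5.06 ksi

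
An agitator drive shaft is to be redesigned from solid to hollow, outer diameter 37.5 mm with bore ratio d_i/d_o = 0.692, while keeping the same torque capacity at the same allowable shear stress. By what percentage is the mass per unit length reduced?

38.0 %

Equal τ_max and T ⇒ the solid shaft needs d_s³ = d_o³(1−k⁴), so d_s = 37.5·(1−0.692⁴)^(1/3) = 34.38 mm.
Area ratio A_h/A_s = d_o²(1−k²)/d_s² = (1−k²)/(1−k⁴)^(2/3) = 0.6200.
Mass saving = 1 − 0.6200 = 38.0 %.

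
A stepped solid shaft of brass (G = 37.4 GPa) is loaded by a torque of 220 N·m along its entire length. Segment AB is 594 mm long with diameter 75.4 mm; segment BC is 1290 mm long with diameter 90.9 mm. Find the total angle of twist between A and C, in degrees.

J_AB = π(0.0754)⁴/32 = 3.17×10^-6 m⁴; J_BC = π(0.0909)⁴/32 = 6.70×10^-6 m⁴.
θ = (T/G)·Σ L_i/J_i = (220.0/37.4×10⁹)·(0.594/3.17×10^-6 + 1.29/6.70×10^-6) = 2.233×10^-3 rad.

0.128°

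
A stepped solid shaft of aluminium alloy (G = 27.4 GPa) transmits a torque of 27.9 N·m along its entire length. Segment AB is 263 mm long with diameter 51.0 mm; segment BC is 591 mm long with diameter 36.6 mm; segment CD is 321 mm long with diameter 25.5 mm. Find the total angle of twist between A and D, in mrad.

11.7 mrad

J_AB = π(0.0510)⁴/32 = 6.64×10^-7 m⁴; J_BC = π(0.0366)⁴/32 = 1.76×10^-7 m⁴; J_CD = π(0.0255)⁴/32 = 4.15×10^-8 m⁴.
θ = (T/G)·Σ L_i/J_i = (27.90/27.4×10⁹)·(0.263/6.64×10^-7 + 0.591/1.76×10^-7 + 0.321/4.15×10^-8) = 0.01169 rad.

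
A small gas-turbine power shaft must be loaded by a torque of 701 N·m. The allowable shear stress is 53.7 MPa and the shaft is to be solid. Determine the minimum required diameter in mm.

40.5 mm

For a solid shaft τ_max = 16T/(πd³), so d = (16T/(π τ_allow))^(1/3) = (16·701.0/(π·5.37×10^7))^(1/3) = 0.04051 m.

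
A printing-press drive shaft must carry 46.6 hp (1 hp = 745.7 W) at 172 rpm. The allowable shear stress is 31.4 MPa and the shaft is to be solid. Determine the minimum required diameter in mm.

67.9 mm

ω = 2π·172/60 = 18.01 rad/s, so T = P/ω = 46.6×745.7 / 18.01 = 1929 N·m.
For a solid shaft τ_max = 16T/(πd³), so d = (16T/(π τ_allow))^(1/3) = (16·1929/(π·3.14×10^7))^(1/3) = 0.06789 m.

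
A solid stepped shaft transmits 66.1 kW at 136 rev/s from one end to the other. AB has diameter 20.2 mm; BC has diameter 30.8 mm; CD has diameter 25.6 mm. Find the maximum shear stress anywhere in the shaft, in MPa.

47.8 MPa

ω = 2π·136 = 854.5 rad/s, so T = P/ω = 66.1×10³ / 854.5 = 77.35 N·m.
Under the same torque, τ_max = 16T/(πd³) is largest where d is smallest — segment AB (d = 20.2 mm).
τ_max = 16·77.35/(π·(0.0202)³) = 4.780×10^7 Pa.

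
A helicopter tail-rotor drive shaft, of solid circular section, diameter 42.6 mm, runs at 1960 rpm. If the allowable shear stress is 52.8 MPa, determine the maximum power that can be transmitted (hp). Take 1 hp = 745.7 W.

221 hp

J = πd⁴/32 = π(0.0426)⁴/32 = 3.233×10^-7 m⁴.
T_max = τ_allow·J/r = 5.28×10^7 × 3.233×10^-7 / 0.0213 = 801.5 N·m.
ω = 2π·1960/60 = 205.3 rad/s, so P_max = T_max·ω = 1.645×10^5 W.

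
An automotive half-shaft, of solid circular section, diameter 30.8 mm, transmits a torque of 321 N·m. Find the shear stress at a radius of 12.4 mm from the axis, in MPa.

J = πd⁴/32 = π(0.0308)⁴/32 = 8.835×10^-8 m⁴.
Shear stress varies linearly with radius: τ = T·r/J = 321.0 × 0.0124 / 8.835×10^-8 = 4.505×10^7 Pa.

45.1 MPa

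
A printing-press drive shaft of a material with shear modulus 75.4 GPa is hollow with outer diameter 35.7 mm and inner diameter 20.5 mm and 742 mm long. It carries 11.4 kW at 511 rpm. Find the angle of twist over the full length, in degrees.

ω = 2π·511/60 = 53.51 rad/s, so T = P/ω = 11.4×10³ / 53.51 = 213.0 N·m.
J = π(d_o⁴ − d_i⁴)/32 = π(0.0357⁴ − 0.0205⁴)/32 = 1.421×10^-7 m⁴.
θ = T·L/(G·J) = 213.0 × 0.742 / (75.4×10⁹ × 1.421×10^-7) = 0.01475 rad.

0.845°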